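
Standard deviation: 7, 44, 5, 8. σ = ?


Mean = 16.0000
Variance = 262.5000
SD = sqrt(262.5000) = 16.2019

SD = 16.2019


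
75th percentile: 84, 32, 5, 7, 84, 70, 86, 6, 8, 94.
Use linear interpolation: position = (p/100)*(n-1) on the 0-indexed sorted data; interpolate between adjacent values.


Sorted: 5, 6, 7, 8, 32, 70, 84, 84, 86, 94
n = 10
Index = 75/100 * 9 = 6.7500
Lower = data[6] = 84, Upper = data[7] = 84
P75 = 84 + 0.7500*(0) = 84.0000

P75 = 84.0000


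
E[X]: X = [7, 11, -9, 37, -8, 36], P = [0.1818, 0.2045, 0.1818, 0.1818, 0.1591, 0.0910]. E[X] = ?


E[X] = 7*0.1818 + 11*0.2045 - 9*0.1818 + 37*0.1818 - 8*0.1591 + 36*0.0910
= 1.2726 + 2.2495 - 1.6362 + 6.7266 - 1.2728 + 3.2760
= 10.6157

E[X] = 10.6157


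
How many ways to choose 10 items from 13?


C(13,10) = 13!/(10! × 3!)
= 6227020800/(3628800 × 6)
= 286

C(13,10) = 286


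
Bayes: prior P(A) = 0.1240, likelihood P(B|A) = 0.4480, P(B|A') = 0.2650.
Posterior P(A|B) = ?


P(B) = P(B|A)*P(A) + P(B|A')*P(A')
= 0.4480*0.1240 + 0.2650*0.8760
= 0.055552 + 0.232140 = 0.287692
P(A|B) = 0.055552/0.287692 = 0.1931

P(A|B) = 0.1931


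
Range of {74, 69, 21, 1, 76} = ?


Max = 76, Min = 1
Range = 76 - 1 = 75

Range = 75


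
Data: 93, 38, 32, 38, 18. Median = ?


Sorted: 18, 32, 38, 38, 93
n = 5 (odd)
Middle value = 38

Median = 38


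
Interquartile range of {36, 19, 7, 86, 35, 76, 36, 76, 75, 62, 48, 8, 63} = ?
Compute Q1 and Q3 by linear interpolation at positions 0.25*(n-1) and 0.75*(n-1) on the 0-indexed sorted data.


Sorted: 7, 8, 19, 35, 36, 36, 48, 62, 63, 75, 76, 76, 86
Q1 (25th %ile) = 35.0000
Q3 (75th %ile) = 75.0000
IQR = 75.0000 - 35.0000 = 40.0000

IQR = 40.0000


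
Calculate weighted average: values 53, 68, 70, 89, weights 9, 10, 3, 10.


Numerator = 53*9 + 68*10 + 70*3 + 89*10 = 2257
Denominator = 9 + 10 + 3 + 10 = 32
WM = 2257/32 = 70.5312

WM = 70.5312


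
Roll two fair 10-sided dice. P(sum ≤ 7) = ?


Total outcomes = 10×10 = 100
Favorable (sum ≤ 7): 21
P = 21/100 = 0.2100

P = 0.2100


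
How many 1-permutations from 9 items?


P(9,1) = 9!/8!
= 362880/40320
= 9

P(9,1) = 9


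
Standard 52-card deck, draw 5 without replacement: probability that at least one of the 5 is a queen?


P(at least one) = 1 - P(none)
P(none) = (48/52) × (47/51) × (46/50) × (45/49) × (44/48) = 0.658842
P(at least one) = 1 - 0.658842 = 0.3412

P = 0.3412


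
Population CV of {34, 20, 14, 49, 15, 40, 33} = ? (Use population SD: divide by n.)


Mean = 29.2857
SD = 12.3255
CV = (12.3255/29.2857)*100 = 42.0871%

CV = 42.0871%


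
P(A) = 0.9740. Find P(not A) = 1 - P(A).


P(not A) = 1 - 0.9740 = 0.0260

P(not A) = 0.0260


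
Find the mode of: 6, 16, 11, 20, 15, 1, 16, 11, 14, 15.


Frequencies: 1:1, 6:1, 11:2, 14:1, 15:2, 16:2, 20:1
Max frequency = 2
Mode = 11, 15, 16

Mode = 11, 15, 16


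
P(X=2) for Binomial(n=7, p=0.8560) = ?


C(7,2) = 21
p^2 = 0.732736
(1-p)^5 = 6.191736e-05
P = 21 * 0.732736 * 6.191736e-05 = 0.0010

P(X=2) = 0.0010


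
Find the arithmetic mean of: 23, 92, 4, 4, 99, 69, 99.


Sum = 23 + 92 + 4 + 4 + 99 + 69 + 99 = 390
n = 7
Mean = 390/7 = 55.7143

Mean = 55.7143


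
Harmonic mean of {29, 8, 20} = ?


Sum of reciprocals = 1/29 + 1/8 + 1/20 = 0.209483
HM = 3/0.209483 = 14.3210

HM = 14.3210


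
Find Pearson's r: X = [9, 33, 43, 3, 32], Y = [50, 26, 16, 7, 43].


Mean X = 24.0000, Mean Y = 28.4000
SD X = 15.310127, SD Y = 16.107141
Cov = -3.000000
r = -3.000000/(15.310127*16.107141) = -0.0122

r = -0.0122


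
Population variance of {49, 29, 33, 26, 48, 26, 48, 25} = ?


Mean = 35.5000
Squared deviations: 182.2500, 42.2500, 6.2500, 90.2500, 156.2500, 90.2500, 156.2500, 110.2500
Sum = 834.0000
Variance = 834.0000/8 = 104.2500

Variance = 104.2500


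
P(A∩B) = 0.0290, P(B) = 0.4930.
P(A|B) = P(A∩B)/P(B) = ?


P(A|B) = 0.0290/0.4930 = 0.0588

P(A|B) = 0.0588


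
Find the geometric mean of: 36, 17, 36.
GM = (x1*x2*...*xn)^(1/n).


Product = 36 × 17 × 36 = 22032
GM = 22032^(1/3) = 28.0340

GM = 28.0340


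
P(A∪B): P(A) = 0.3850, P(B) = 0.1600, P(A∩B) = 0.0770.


P(A∪B) = 0.3850 + 0.1600 - 0.0770
= 0.5450 - 0.0770
= 0.4680

P(A∪B) = 0.4680


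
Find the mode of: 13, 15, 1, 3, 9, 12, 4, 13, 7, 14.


Frequencies: 1:1, 3:1, 4:1, 7:1, 9:1, 12:1, 13:2, 14:1, 15:1
Max frequency = 2
Mode = 13

Mode = 13


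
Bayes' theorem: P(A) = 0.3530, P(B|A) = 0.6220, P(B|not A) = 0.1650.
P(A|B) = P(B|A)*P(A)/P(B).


P(B) = P(B|A)*P(A) + P(B|A')*P(A')
= 0.6220*0.3530 + 0.1650*0.6470
= 0.219566 + 0.106755 = 0.326321
P(A|B) = 0.219566/0.326321 = 0.6729

P(A|B) = 0.6729


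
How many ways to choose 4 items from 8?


C(8,4) = 8!/(4! × 4!)
= 40320/(24 × 24)
= 70

C(8,4) = 70


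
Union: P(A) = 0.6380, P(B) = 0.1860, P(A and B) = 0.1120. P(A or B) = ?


P(A∪B) = 0.6380 + 0.1860 - 0.1120
= 0.8240 - 0.1120
= 0.7120

P(A∪B) = 0.7120


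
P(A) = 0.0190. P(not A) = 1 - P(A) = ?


P(not A) = 1 - 0.0190 = 0.9810

P(not A) = 0.9810


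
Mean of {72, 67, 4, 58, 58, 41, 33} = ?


Sum = 72 + 67 + 4 + 58 + 58 + 41 + 33 = 333
n = 7
Mean = 333/7 = 47.5714

Mean = 47.5714


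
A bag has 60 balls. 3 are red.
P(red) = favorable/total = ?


P = 3/60 = 0.0500

P = 0.0500


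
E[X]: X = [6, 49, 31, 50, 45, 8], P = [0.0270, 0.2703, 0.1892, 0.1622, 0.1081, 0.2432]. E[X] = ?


E[X] = 6*0.0270 + 49*0.2703 + 31*0.1892 + 50*0.1622 + 45*0.1081 + 8*0.2432
= 0.1620 + 13.2447 + 5.8652 + 8.1100 + 4.8645 + 1.9456
= 34.1920

E[X] = 34.1920


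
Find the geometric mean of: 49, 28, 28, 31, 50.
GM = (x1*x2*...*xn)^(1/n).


Product = 49 × 28 × 28 × 31 × 50 = 59544800
GM = 59544800^(1/5) = 35.8896

GM = 35.8896


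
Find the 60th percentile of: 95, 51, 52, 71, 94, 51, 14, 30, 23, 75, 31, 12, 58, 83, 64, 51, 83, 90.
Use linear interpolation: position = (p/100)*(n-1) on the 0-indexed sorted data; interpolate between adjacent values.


Sorted: 12, 14, 23, 30, 31, 51, 51, 51, 52, 58, 64, 71, 75, 83, 83, 90, 94, 95
n = 18
Index = 60/100 * 17 = 10.2000
Lower = data[10] = 64, Upper = data[11] = 71
P60 = 64 + 0.2000*(7) = 65.4000

P60 = 65.4000


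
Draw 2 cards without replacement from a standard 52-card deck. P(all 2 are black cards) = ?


P(all black cards) = (26/52) × (25/51)
= 0.2451

P = 0.2451


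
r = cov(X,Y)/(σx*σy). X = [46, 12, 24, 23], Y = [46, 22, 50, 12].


Mean X = 26.2500, Mean Y = 32.5000
SD X = 12.336430, SD Y = 15.960890
Cov = 110.875000
r = 110.875000/(12.336430*15.960890) = 0.5631

r = 0.5631


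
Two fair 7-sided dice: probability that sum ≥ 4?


Total outcomes = 7×7 = 49
Favorable (sum ≥ 4): 46
P = 46/49 = 0.9388

P = 0.9388


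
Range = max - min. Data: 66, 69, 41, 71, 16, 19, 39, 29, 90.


Max = 90, Min = 16
Range = 90 - 16 = 74

Range = 74


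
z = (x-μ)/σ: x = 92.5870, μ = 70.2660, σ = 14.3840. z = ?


z = (92.5870 - 70.2660)/14.3840
= 22.3210/14.3840
= 1.5518

z = 1.5518


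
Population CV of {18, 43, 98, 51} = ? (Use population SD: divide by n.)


Mean = 52.5000
SD = 28.9525
CV = (28.9525/52.5000)*100 = 55.1477%

CV = 55.1477%


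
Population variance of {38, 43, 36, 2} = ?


Mean = 29.7500
Squared deviations: 68.0625, 175.5625, 39.0625, 770.0625
Sum = 1052.7500
Variance = 1052.7500/4 = 263.1875

Variance = 263.1875


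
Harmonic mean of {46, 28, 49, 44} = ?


Sum of reciprocals = 1/46 + 1/28 + 1/49 + 1/44 = 0.100589
HM = 4/0.100589 = 39.7658

HM = 39.7658


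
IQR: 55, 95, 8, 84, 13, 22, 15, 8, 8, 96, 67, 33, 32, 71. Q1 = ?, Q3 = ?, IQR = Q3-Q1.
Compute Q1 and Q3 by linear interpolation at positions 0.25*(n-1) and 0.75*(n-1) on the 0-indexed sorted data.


Sorted: 8, 8, 8, 13, 15, 22, 32, 33, 55, 67, 71, 84, 95, 96
Q1 (25th %ile) = 13.5000
Q3 (75th %ile) = 70.0000
IQR = 70.0000 - 13.5000 = 56.5000

IQR = 56.5000


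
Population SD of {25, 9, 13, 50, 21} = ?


Mean = 23.6000
Variance = 206.2400
SD = sqrt(206.2400) = 14.3611

SD = 14.3611


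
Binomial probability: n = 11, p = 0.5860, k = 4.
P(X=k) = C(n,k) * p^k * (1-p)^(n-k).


C(11,4) = 330
p^4 = 0.117921
(1-p)^7 = 0.002085
P = 330 * 0.117921 * 0.002085 = 0.0811

P(X=4) = 0.0811


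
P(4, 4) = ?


P(4,4) = 4!/0!
= 24/1
= 24

P(4,4) = 24


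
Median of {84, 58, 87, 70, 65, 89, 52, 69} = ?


Sorted: 52, 58, 65, 69, 70, 84, 87, 89
n = 8 (even)
Middle values: 69 and 70
Median = (69+70)/2 = 69.5000

Median = 69.5000


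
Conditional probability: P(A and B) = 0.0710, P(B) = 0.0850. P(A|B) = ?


P(A|B) = 0.0710/0.0850 = 0.8353

P(A|B) = 0.8353


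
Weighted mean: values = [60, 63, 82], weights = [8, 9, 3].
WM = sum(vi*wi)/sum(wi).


Numerator = 60*8 + 63*9 + 82*3 = 1293
Denominator = 8 + 9 + 3 = 20
WM = 1293/20 = 64.6500

WM = 64.6500


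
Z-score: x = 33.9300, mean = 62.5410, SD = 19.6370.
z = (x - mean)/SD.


z = (33.9300 - 62.5410)/19.6370
= -28.6110/19.6370
= -1.4570

z = -1.4570


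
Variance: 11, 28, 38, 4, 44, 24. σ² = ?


Mean = 24.8333
Squared deviations: 191.3611, 10.0278, 173.3611, 434.0278, 367.3611, 0.6944
Sum = 1176.8333
Variance = 1176.8333/6 = 196.1389

Variance = 196.1389


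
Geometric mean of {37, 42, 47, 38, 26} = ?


Product = 37 × 42 × 47 × 38 × 26 = 72161544
GM = 72161544^(1/5) = 37.2959

GM = 37.2959


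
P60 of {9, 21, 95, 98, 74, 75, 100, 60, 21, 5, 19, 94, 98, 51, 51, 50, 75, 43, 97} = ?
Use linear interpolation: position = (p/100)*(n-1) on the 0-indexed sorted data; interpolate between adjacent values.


Sorted: 5, 9, 19, 21, 21, 43, 50, 51, 51, 60, 74, 75, 75, 94, 95, 97, 98, 98, 100
n = 19
Index = 60/100 * 18 = 10.8000
Lower = data[10] = 74, Upper = data[11] = 75
P60 = 74 + 0.8000*(1) = 74.8000

P60 = 74.8000


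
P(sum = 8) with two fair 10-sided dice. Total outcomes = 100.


Total outcomes = 10×10 = 100
Favorable (sum = 8): 7
P = 7/100 = 0.0700

P = 0.0700


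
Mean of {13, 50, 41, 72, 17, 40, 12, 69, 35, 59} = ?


Sum = 13 + 50 + 41 + 72 + 17 + 40 + 12 + 69 + 35 + 59 = 408
n = 10
Mean = 408/10 = 40.8000

Mean = 40.8000


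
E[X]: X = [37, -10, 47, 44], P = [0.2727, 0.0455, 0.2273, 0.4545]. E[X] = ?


E[X] = 37*0.2727 - 10*0.0455 + 47*0.2273 + 44*0.4545
= 10.0899 - 0.4550 + 10.6831 + 19.9980
= 40.3160

E[X] = 40.3160


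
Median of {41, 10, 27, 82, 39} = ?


Sorted: 10, 27, 39, 41, 82
n = 5 (odd)
Middle value = 39

Median = 39


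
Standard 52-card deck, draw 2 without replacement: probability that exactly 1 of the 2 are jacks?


Hypergeometric: P(X=1) = C(4,1)·C(48,1) / C(52,2)
= 4 × 48 / 1326
= 192/1326 = 0.1448

P = 0.1448


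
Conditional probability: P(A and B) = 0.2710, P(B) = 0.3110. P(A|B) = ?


P(A|B) = 0.2710/0.3110 = 0.8714

P(A|B) = 0.8714


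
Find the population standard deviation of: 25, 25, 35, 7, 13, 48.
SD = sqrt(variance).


Mean = 25.5000
Variance = 182.5833
SD = sqrt(182.5833) = 13.5123

SD = 13.5123


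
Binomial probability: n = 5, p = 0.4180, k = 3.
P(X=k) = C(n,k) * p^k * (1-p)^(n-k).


C(5,3) = 10
p^3 = 0.073035
(1-p)^2 = 0.338724
P = 10 * 0.073035 * 0.338724 = 0.2474

P(X=3) = 0.2474


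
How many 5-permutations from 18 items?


P(18,5) = 18!/13!
= 6402373705728000/6227020800
= 1028160

P(18,5) = 1028160


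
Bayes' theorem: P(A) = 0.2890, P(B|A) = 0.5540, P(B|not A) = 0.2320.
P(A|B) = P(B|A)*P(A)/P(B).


P(B) = P(B|A)*P(A) + P(B|A')*P(A')
= 0.5540*0.2890 + 0.2320*0.7110
= 0.160106 + 0.164952 = 0.325058
P(A|B) = 0.160106/0.325058 = 0.4925

P(A|B) = 0.4925


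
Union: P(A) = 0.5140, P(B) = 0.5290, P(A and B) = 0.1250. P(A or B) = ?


P(A∪B) = 0.5140 + 0.5290 - 0.1250
= 1.0430 - 0.1250
= 0.9180

P(A∪B) = 0.9180


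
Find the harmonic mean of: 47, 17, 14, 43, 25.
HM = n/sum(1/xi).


Sum of reciprocals = 1/47 + 1/17 + 1/14 + 1/43 + 1/25 = 0.214785
HM = 5/0.214785 = 23.2791

HM = 23.2791


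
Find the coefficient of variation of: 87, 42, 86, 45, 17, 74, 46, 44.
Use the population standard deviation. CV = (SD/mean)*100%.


Mean = 55.1250
SD = 23.0783
CV = (23.0783/55.1250)*100 = 41.8655%

CV = 41.8655%


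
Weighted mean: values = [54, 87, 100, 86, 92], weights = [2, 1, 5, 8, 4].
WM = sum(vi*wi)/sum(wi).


Numerator = 54*2 + 87*1 + 100*5 + 86*8 + 92*4 = 1751
Denominator = 2 + 1 + 5 + 8 + 4 = 20
WM = 1751/20 = 87.5500

WM = 87.5500


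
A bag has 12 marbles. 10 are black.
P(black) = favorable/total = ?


P = 10/12 = 0.8333

P = 0.8333


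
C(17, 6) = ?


C(17,6) = 17!/(6! × 11!)
= 355687428096000/(720 × 39916800)
= 12376

C(17,6) = 12376


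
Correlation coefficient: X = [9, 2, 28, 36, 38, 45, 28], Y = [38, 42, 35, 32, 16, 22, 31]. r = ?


Mean X = 26.5714, Mean Y = 30.8571
SD X = 14.519515, SD Y = 8.390957
Cov = -102.204082
r = -102.204082/(14.519515*8.390957) = -0.8389

r = -0.8389


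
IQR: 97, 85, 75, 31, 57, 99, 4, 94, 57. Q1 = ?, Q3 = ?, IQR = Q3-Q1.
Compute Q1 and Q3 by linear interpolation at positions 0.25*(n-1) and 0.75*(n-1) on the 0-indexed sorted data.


Sorted: 4, 31, 57, 57, 75, 85, 94, 97, 99
Q1 (25th %ile) = 57.0000
Q3 (75th %ile) = 94.0000
IQR = 94.0000 - 57.0000 = 37.0000

IQR = 37.0000


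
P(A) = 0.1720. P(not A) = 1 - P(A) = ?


P(not A) = 1 - 0.1720 = 0.8280

P(not A) = 0.8280


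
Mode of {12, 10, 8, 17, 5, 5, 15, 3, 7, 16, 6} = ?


Frequencies: 3:1, 5:2, 6:1, 7:1, 8:1, 10:1, 12:1, 15:1, 16:1, 17:1
Max frequency = 2
Mode = 5

Mode = 5


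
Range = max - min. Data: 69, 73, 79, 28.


Max = 79, Min = 28
Range = 79 - 28 = 51

Range = 51


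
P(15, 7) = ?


P(15,7) = 15!/8!
= 1307674368000/40320
= 32432400

P(15,7) = 32432400


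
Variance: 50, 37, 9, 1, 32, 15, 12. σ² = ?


Mean = 22.2857
Squared deviations: 768.0816, 216.5102, 176.5102, 453.0816, 94.3673, 53.0816, 105.7959
Sum = 1867.4286
Variance = 1867.4286/7 = 266.7755

Variance = 266.7755


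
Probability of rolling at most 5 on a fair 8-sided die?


Favorable outcomes (roll ≤ 5): 5
Total outcomes = 8
P = 5/8 = 0.6250

P = 0.6250


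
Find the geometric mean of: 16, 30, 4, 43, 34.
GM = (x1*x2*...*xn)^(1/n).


Product = 16 × 30 × 4 × 43 × 34 = 2807040
GM = 2807040^(1/5) = 19.4827

GM = 19.4827


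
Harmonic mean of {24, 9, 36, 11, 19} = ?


Sum of reciprocals = 1/24 + 1/9 + 1/36 + 1/11 + 1/19 = 0.324096
HM = 5/0.324096 = 15.4275

HM = 15.4275


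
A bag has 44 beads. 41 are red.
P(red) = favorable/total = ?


P = 41/44 = 0.9318

P = 0.9318


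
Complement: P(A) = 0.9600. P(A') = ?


P(not A) = 1 - 0.9600 = 0.0400

P(not A) = 0.0400


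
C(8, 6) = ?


C(8,6) = 8!/(6! × 2!)
= 40320/(720 × 2)
= 28

C(8,6) = 28


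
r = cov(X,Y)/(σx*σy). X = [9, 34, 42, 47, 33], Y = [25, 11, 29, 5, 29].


Mean X = 33.0000, Mean Y = 19.8000
SD X = 13.069047, SD Y = 9.927739
Cov = -51.600000
r = -51.600000/(13.069047*9.927739) = -0.3977

r = -0.3977


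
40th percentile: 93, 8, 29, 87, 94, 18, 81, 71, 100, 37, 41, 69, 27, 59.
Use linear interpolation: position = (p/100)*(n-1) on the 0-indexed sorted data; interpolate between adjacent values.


Sorted: 8, 18, 27, 29, 37, 41, 59, 69, 71, 81, 87, 93, 94, 100
n = 14
Index = 40/100 * 13 = 5.2000
Lower = data[5] = 41, Upper = data[6] = 59
P40 = 41 + 0.2000*(18) = 44.6000

P40 = 44.6000


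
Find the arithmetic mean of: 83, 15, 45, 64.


Sum = 83 + 15 + 45 + 64 = 207
n = 4
Mean = 207/4 = 51.7500

Mean = 51.7500


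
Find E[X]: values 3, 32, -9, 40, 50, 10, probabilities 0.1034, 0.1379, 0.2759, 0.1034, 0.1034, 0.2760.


E[X] = 3*0.1034 + 32*0.1379 - 9*0.2759 + 40*0.1034 + 50*0.1034 + 10*0.2760
= 0.3102 + 4.4128 - 2.4831 + 4.1360 + 5.1700 + 2.7600
= 14.3059

E[X] = 14.3059


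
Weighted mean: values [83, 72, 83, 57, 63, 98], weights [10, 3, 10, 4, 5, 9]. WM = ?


Numerator = 83*10 + 72*3 + 83*10 + 57*4 + 63*5 + 98*9 = 3301
Denominator = 10 + 3 + 10 + 4 + 5 + 9 = 41
WM = 3301/41 = 80.5122

WM = 80.5122


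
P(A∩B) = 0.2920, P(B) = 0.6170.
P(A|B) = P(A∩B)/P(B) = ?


P(A|B) = 0.2920/0.6170 = 0.4733

P(A|B) = 0.4733


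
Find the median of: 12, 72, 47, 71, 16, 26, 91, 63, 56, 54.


Sorted: 12, 16, 26, 47, 54, 56, 63, 71, 72, 91
n = 10 (even)
Middle values: 54 and 56
Median = (54+56)/2 = 55.0000

Median = 55.0000


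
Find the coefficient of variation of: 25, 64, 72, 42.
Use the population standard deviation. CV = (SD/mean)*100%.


Mean = 50.7500
SD = 18.4848
CV = (18.4848/50.7500)*100 = 36.4232%

CV = 36.4232%


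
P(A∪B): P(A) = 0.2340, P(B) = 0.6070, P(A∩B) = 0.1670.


P(A∪B) = 0.2340 + 0.6070 - 0.1670
= 0.8410 - 0.1670
= 0.6740

P(A∪B) = 0.6740


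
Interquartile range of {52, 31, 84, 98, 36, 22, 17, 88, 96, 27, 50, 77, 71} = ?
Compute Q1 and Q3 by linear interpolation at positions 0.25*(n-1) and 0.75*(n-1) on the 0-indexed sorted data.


Sorted: 17, 22, 27, 31, 36, 50, 52, 71, 77, 84, 88, 96, 98
Q1 (25th %ile) = 31.0000
Q3 (75th %ile) = 84.0000
IQR = 84.0000 - 31.0000 = 53.0000

IQR = 53.0000


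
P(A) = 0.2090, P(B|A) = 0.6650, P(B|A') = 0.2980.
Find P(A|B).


P(B) = P(B|A)*P(A) + P(B|A')*P(A')
= 0.6650*0.2090 + 0.2980*0.7910
= 0.138985 + 0.235718 = 0.374703
P(A|B) = 0.138985/0.374703 = 0.3709

P(A|B) = 0.3709


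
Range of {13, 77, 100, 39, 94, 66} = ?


Max = 100, Min = 13
Range = 100 - 13 = 87

Range = 87


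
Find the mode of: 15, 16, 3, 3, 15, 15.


Frequencies: 3:2, 15:3, 16:1
Max frequency = 3
Mode = 15

Mode = 15


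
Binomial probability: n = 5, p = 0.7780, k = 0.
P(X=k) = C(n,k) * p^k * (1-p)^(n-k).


C(5,0) = 1
p^0 = 1.000000
(1-p)^5 = 0.000539
P = 1 * 1.000000 * 0.000539 = 0.0005

P(X=0) = 0.0005


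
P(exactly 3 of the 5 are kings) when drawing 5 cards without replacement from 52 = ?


Hypergeometric: P(X=3) = C(4,3)·C(48,2) / C(52,5)
= 4 × 1128 / 2598960
= 4512/2598960 = 0.0017

P = 0.0017


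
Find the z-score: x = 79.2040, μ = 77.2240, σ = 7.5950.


z = (79.2040 - 77.2240)/7.5950
= 1.9800/7.5950
= 0.2607

z = 0.2607


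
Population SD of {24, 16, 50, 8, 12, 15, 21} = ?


Mean = 20.8571
Variance = 165.8367
SD = sqrt(165.8367) = 12.8778

SD = 12.8778


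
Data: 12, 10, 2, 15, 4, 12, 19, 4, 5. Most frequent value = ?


Frequencies: 2:1, 4:2, 5:1, 10:1, 12:2, 15:1, 19:1
Max frequency = 2
Mode = 4, 12

Mode = 4, 12


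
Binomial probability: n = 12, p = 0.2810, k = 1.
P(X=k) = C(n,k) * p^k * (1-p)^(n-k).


C(12,1) = 12
p^1 = 0.281000
(1-p)^11 = 0.026547
P = 12 * 0.281000 * 0.026547 = 0.0895

P(X=1) = 0.0895


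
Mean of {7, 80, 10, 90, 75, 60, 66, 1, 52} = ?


Sum = 7 + 80 + 10 + 90 + 75 + 60 + 66 + 1 + 52 = 441
n = 9
Mean = 441/9 = 49.0000

Mean = 49.0000


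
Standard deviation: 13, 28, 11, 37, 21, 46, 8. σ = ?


Mean = 23.4286
Variance = 174.5306
SD = sqrt(174.5306) = 13.2110

SD = 13.2110


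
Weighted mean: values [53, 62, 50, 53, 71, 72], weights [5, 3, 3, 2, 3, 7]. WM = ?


Numerator = 53*5 + 62*3 + 50*3 + 53*2 + 71*3 + 72*7 = 1424
Denominator = 5 + 3 + 3 + 2 + 3 + 7 = 23
WM = 1424/23 = 61.9130

WM = 61.9130


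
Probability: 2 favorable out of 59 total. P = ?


P = 2/59 = 0.0339

P = 0.0339


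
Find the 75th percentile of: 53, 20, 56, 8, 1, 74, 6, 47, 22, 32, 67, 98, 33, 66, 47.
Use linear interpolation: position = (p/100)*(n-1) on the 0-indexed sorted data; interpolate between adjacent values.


Sorted: 1, 6, 8, 20, 22, 32, 33, 47, 47, 53, 56, 66, 67, 74, 98
n = 15
Index = 75/100 * 14 = 10.5000
Lower = data[10] = 56, Upper = data[11] = 66
P75 = 56 + 0.5000*(10) = 61.0000

P75 = 61.0000


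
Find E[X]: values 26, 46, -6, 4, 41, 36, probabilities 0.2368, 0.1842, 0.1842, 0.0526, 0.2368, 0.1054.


E[X] = 26*0.2368 + 46*0.1842 - 6*0.1842 + 4*0.0526 + 41*0.2368 + 36*0.1054
= 6.1568 + 8.4732 - 1.1052 + 0.2104 + 9.7088 + 3.7944
= 27.2384

E[X] = 27.2384


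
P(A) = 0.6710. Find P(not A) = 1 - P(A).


P(not A) = 1 - 0.6710 = 0.3290

P(not A) = 0.3290


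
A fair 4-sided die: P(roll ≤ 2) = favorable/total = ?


Favorable outcomes (roll ≤ 2): 2
Total outcomes = 4
P = 2/4 = 0.5000

P = 0.5000


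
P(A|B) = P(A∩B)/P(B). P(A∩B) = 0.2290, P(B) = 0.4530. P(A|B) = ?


P(A|B) = 0.2290/0.4530 = 0.5055

P(A|B) = 0.5055


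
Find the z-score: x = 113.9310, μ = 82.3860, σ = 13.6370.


z = (113.9310 - 82.3860)/13.6370
= 31.5450/13.6370
= 2.3132

z = 2.3132


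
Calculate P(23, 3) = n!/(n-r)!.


P(23,3) = 23!/20!
= 25852016738884976640000/2432902008176640000
= 10626

P(23,3) = 10626


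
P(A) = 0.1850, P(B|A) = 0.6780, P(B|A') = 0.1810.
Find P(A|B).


P(B) = P(B|A)*P(A) + P(B|A')*P(A')
= 0.6780*0.1850 + 0.1810*0.8150
= 0.125430 + 0.147515 = 0.272945
P(A|B) = 0.125430/0.272945 = 0.4595

P(A|B) = 0.4595


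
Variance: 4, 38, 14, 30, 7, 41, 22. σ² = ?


Mean = 22.2857
Squared deviations: 334.3673, 246.9388, 68.6531, 59.5102, 233.6531, 350.2245, 0.0816
Sum = 1293.4286
Variance = 1293.4286/7 = 184.7755

Variance = 184.7755


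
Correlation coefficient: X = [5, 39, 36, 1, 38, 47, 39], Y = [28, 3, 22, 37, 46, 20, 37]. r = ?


Mean X = 29.2857, Mean Y = 27.5714
SD X = 16.959736, SD Y = 13.145962
Cov = -62.163265
r = -62.163265/(16.959736*13.145962) = -0.2788

r = -0.2788


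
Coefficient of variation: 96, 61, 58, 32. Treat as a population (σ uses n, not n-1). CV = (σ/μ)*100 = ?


Mean = 61.7500
SD = 22.7637
CV = (22.7637/61.7500)*100 = 36.8643%

CV = 36.8643%


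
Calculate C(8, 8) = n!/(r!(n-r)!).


C(8,8) = 8!/(8! × 0!)
= 40320/(40320 × 1)
= 1

C(8,8) = 1


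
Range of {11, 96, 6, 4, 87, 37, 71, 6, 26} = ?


Max = 96, Min = 4
Range = 96 - 4 = 92

Range = 92


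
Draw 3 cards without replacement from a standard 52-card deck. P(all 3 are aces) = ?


P(all aces) = (4/52) × (3/51) × (2/50)
= 0.0002

P = 0.0002


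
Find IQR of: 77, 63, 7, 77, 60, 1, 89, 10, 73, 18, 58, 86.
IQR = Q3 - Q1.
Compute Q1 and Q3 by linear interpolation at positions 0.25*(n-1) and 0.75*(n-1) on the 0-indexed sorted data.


Sorted: 1, 7, 10, 18, 58, 60, 63, 73, 77, 77, 86, 89
Q1 (25th %ile) = 16.0000
Q3 (75th %ile) = 77.0000
IQR = 77.0000 - 16.0000 = 61.0000

IQR = 61.0000


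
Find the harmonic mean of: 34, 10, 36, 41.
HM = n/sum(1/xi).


Sum of reciprocals = 1/34 + 1/10 + 1/36 + 1/41 = 0.181580
HM = 4/0.181580 = 22.0289

HM = 22.0289


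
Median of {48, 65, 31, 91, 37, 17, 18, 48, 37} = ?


Sorted: 17, 18, 31, 37, 37, 48, 48, 65, 91
n = 9 (odd)
Middle value = 37

Median = 37


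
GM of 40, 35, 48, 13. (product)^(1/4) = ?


Product = 40 × 35 × 48 × 13 = 873600
GM = 873600^(1/4) = 30.5723

GM = 30.5723


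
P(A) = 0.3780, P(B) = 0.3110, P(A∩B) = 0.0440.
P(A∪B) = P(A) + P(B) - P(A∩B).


P(A∪B) = 0.3780 + 0.3110 - 0.0440
= 0.6890 - 0.0440
= 0.6450

P(A∪B) = 0.6450


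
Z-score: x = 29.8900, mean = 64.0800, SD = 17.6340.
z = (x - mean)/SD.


z = (29.8900 - 64.0800)/17.6340
= -34.1900/17.6340
= -1.9389

z = -1.9389


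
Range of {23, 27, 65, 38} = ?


Max = 65, Min = 23
Range = 65 - 23 = 42

Range = 42


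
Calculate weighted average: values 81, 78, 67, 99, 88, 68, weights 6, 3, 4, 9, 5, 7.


Numerator = 81*6 + 78*3 + 67*4 + 99*9 + 88*5 + 68*7 = 2795
Denominator = 6 + 3 + 4 + 9 + 5 + 7 = 34
WM = 2795/34 = 82.2059

WM = 82.2059


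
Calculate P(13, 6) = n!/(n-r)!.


P(13,6) = 13!/7!
= 6227020800/5040
= 1235520

P(13,6) = 1235520


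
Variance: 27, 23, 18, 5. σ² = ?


Mean = 18.2500
Squared deviations: 76.5625, 22.5625, 0.0625, 175.5625
Sum = 274.7500
Variance = 274.7500/4 = 68.6875

Variance = 68.6875


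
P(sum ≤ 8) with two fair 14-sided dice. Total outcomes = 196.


Total outcomes = 14×14 = 196
Favorable (sum ≤ 8): 28
P = 28/196 = 0.1429

P = 0.1429


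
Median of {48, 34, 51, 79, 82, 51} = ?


Sorted: 34, 48, 51, 51, 79, 82
n = 6 (even)
Middle values: 51 and 51
Median = (51+51)/2 = 51.0000

Median = 51.0000


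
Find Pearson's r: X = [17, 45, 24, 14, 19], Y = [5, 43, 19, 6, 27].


Mean X = 23.8000, Mean Y = 20.0000
SD X = 11.088733, SD Y = 14.142136
Cov = 138.600000
r = 138.600000/(11.088733*14.142136) = 0.8838

r = 0.8838


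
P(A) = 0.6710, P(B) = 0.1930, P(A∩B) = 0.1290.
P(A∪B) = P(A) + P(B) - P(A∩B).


P(A∪B) = 0.6710 + 0.1930 - 0.1290
= 0.8640 - 0.1290
= 0.7350

P(A∪B) = 0.7350


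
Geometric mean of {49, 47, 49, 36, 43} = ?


Product = 49 × 47 × 49 × 36 × 43 = 174687156
GM = 174687156^(1/5) = 44.5094

GM = 44.5094


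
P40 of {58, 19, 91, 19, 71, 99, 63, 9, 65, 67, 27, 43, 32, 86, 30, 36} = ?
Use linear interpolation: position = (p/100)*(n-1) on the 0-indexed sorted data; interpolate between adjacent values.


Sorted: 9, 19, 19, 27, 30, 32, 36, 43, 58, 63, 65, 67, 71, 86, 91, 99
n = 16
Index = 40/100 * 15 = 6.0000
Lower = data[6] = 36, Upper = data[7] = 43
P40 = 36 + 0*(7) = 36.0000

P40 = 36.0000


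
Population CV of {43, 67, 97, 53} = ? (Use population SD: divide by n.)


Mean = 65.0000
SD = 20.3470
CV = (20.3470/65.0000)*100 = 31.3031%

CV = 31.3031%


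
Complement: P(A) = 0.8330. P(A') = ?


P(not A) = 1 - 0.8330 = 0.1670

P(not A) = 0.1670


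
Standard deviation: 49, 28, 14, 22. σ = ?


Mean = 28.2500
Variance = 168.1875
SD = sqrt(168.1875) = 12.9687

SD = 12.9687


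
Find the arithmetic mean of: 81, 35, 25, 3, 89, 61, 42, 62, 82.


Sum = 81 + 35 + 25 + 3 + 89 + 61 + 42 + 62 + 82 = 480
n = 9
Mean = 480/9 = 53.3333

Mean = 53.3333


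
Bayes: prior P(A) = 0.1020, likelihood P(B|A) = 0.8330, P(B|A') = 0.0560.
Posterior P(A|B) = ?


P(B) = P(B|A)*P(A) + P(B|A')*P(A')
= 0.8330*0.1020 + 0.0560*0.8980
= 0.084966 + 0.050288 = 0.135254
P(A|B) = 0.084966/0.135254 = 0.6282

P(A|B) = 0.6282


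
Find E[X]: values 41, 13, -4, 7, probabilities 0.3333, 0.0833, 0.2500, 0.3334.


E[X] = 41*0.3333 + 13*0.0833 - 4*0.2500 + 7*0.3334
= 13.6653 + 1.0829 - 1.0000 + 2.3338
= 16.0820

E[X] = 16.0820


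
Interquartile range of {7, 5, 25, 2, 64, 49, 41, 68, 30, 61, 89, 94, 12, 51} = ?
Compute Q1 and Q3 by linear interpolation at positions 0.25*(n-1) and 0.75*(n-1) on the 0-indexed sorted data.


Sorted: 2, 5, 7, 12, 25, 30, 41, 49, 51, 61, 64, 68, 89, 94
Q1 (25th %ile) = 15.2500
Q3 (75th %ile) = 63.2500
IQR = 63.2500 - 15.2500 = 48.0000

IQR = 48.0000


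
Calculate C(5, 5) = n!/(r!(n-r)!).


C(5,5) = 5!/(5! × 0!)
= 120/(120 × 1)
= 1

C(5,5) = 1


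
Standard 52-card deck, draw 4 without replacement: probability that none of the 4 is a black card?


P(no black cards) = (26/52) × (25/51) × (24/50) × (23/49)
= 0.0552

P = 0.0552


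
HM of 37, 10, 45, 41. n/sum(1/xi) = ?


Sum of reciprocals = 1/37 + 1/10 + 1/45 + 1/41 = 0.173639
HM = 4/0.173639 = 23.0362

HM = 23.0362


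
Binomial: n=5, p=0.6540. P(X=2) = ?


C(5,2) = 10
p^2 = 0.427716
(1-p)^3 = 0.041422
P = 10 * 0.427716 * 0.041422 = 0.1772

P(X=2) = 0.1772


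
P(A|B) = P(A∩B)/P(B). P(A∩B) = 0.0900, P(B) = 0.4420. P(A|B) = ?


P(A|B) = 0.0900/0.4420 = 0.2036

P(A|B) = 0.2036


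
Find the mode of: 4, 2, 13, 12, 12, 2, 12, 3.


Frequencies: 2:2, 3:1, 4:1, 12:3, 13:1
Max frequency = 3
Mode = 12

Mode = 12


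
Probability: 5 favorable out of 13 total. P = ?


P = 5/13 = 0.3846

P = 0.3846


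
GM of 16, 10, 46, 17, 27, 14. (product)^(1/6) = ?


Product = 16 × 10 × 46 × 17 × 27 × 14 = 47295360
GM = 47295360^(1/6) = 19.0168

GM = 19.0168


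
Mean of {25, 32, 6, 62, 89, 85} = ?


Sum = 25 + 32 + 6 + 62 + 89 + 85 = 299
n = 6
Mean = 299/6 = 49.8333

Mean = 49.8333


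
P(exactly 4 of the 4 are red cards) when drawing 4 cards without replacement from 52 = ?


Hypergeometric: P(X=4) = C(26,4)·C(26,0) / C(52,4)
= 14950 × 1 / 270725
= 14950/270725 = 0.0552

P = 0.0552


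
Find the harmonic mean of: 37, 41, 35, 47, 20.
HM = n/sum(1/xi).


Sum of reciprocals = 1/37 + 1/41 + 1/35 + 1/47 + 1/20 = 0.151265
HM = 5/0.151265 = 33.0545

HM = 33.0545


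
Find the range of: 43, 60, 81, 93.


Max = 93, Min = 43
Range = 93 - 43 = 50

Range = 50


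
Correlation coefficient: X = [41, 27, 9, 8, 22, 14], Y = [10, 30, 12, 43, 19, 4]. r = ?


Mean X = 20.1667, Mean Y = 19.6667
SD X = 11.509658, SD Y = 13.224556
Cov = -38.944444
r = -38.944444/(11.509658*13.224556) = -0.2559

r = -0.2559


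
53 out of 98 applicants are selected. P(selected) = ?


P = 53/98 = 0.5408

P = 0.5408


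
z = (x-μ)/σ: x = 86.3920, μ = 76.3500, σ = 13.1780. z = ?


z = (86.3920 - 76.3500)/13.1780
= 10.0420/13.1780
= 0.7620

z = 0.7620


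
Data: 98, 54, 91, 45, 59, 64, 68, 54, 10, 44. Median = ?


Sorted: 10, 44, 45, 54, 54, 59, 64, 68, 91, 98
n = 10 (even)
Middle values: 54 and 59
Median = (54+59)/2 = 56.5000

Median = 56.5000


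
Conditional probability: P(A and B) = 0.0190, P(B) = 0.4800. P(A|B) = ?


P(A|B) = 0.0190/0.4800 = 0.0396

P(A|B) = 0.0396


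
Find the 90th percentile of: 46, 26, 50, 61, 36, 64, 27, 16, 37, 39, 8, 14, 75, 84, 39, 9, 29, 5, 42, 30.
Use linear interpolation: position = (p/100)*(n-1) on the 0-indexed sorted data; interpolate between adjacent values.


Sorted: 5, 8, 9, 14, 16, 26, 27, 29, 30, 36, 37, 39, 39, 42, 46, 50, 61, 64, 75, 84
n = 20
Index = 90/100 * 19 = 17.1000
Lower = data[17] = 64, Upper = data[18] = 75
P90 = 64 + 0.1000*(11) = 65.1000

P90 = 65.1000


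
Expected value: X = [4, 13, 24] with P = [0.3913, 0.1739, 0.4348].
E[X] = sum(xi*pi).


E[X] = 4*0.3913 + 13*0.1739 + 24*0.4348
= 1.5652 + 2.2607 + 10.4352
= 14.2611

E[X] = 14.2611


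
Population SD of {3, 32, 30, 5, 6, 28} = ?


Mean = 17.3333
Variance = 162.5556
SD = sqrt(162.5556) = 12.7497

SD = 12.7497


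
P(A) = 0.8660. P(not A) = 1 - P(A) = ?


P(not A) = 1 - 0.8660 = 0.1340

P(not A) = 0.1340


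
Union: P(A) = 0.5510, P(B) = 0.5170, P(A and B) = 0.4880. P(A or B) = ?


P(A∪B) = 0.5510 + 0.5170 - 0.4880
= 1.0680 - 0.4880
= 0.5800

P(A∪B) = 0.5800


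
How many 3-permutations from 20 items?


P(20,3) = 20!/17!
= 2432902008176640000/355687428096000
= 6840

P(20,3) = 6840


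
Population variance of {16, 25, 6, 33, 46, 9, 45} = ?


Mean = 25.7143
Squared deviations: 94.3673, 0.5102, 388.6531, 53.0816, 411.5102, 279.3673, 371.9388
Sum = 1599.4286
Variance = 1599.4286/7 = 228.4898

Variance = 228.4898


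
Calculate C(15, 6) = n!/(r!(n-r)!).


C(15,6) = 15!/(6! × 9!)
= 1307674368000/(720 × 362880)
= 5005

C(15,6) = 5005


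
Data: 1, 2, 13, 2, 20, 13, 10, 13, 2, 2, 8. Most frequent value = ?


Frequencies: 1:1, 2:4, 8:1, 10:1, 13:3, 20:1
Max frequency = 4
Mode = 2

Mode = 2


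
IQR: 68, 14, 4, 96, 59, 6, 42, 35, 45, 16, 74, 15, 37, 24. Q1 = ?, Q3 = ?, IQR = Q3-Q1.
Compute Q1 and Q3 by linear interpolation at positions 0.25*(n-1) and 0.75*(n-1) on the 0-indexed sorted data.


Sorted: 4, 6, 14, 15, 16, 24, 35, 37, 42, 45, 59, 68, 74, 96
Q1 (25th %ile) = 15.2500
Q3 (75th %ile) = 55.5000
IQR = 55.5000 - 15.2500 = 40.2500

IQR = 40.2500


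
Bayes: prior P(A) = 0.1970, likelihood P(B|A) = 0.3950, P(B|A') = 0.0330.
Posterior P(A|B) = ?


P(B) = P(B|A)*P(A) + P(B|A')*P(A')
= 0.3950*0.1970 + 0.0330*0.8030
= 0.077815 + 0.026499 = 0.104314
P(A|B) = 0.077815/0.104314 = 0.7460

P(A|B) = 0.7460


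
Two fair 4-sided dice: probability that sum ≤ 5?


Total outcomes = 4×4 = 16
Favorable (sum ≤ 5): 10
P = 10/16 = 0.6250

P = 0.6250


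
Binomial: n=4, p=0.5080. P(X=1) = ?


C(4,1) = 4
p^1 = 0.508000
(1-p)^3 = 0.119095
P = 4 * 0.508000 * 0.119095 = 0.2420

P(X=1) = 0.2420


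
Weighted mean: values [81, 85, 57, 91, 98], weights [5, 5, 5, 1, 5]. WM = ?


Numerator = 81*5 + 85*5 + 57*5 + 91*1 + 98*5 = 1696
Denominator = 5 + 5 + 5 + 1 + 5 = 21
WM = 1696/21 = 80.7619

WM = 80.7619


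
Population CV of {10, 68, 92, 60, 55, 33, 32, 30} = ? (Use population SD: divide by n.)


Mean = 47.5000
SD = 24.4336
CV = (24.4336/47.5000)*100 = 51.4391%

CV = 51.4391%


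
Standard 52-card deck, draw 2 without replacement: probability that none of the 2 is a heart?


P(no hearts) = (39/52) × (38/51)
= 0.5588

P = 0.5588


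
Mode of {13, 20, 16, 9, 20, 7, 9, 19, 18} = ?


Frequencies: 7:1, 9:2, 13:1, 16:1, 18:1, 19:1, 20:2
Max frequency = 2
Mode = 9, 20

Mode = 9, 20


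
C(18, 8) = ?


C(18,8) = 18!/(8! × 10!)
= 6402373705728000/(40320 × 3628800)
= 43758

C(18,8) = 43758


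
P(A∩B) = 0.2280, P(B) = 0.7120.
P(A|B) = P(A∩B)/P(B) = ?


P(A|B) = 0.2280/0.7120 = 0.3202

P(A|B) = 0.3202


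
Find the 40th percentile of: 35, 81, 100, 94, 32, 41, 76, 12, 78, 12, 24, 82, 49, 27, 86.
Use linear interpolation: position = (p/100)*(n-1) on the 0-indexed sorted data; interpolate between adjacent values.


Sorted: 12, 12, 24, 27, 32, 35, 41, 49, 76, 78, 81, 82, 86, 94, 100
n = 15
Index = 40/100 * 14 = 5.6000
Lower = data[5] = 35, Upper = data[6] = 41
P40 = 35 + 0.6000*(6) = 38.6000

P40 = 38.6000


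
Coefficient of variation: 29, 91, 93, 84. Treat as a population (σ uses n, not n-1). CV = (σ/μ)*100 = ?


Mean = 74.2500
SD = 26.3379
CV = (26.3379/74.2500)*100 = 35.4720%

CV = 35.4720%


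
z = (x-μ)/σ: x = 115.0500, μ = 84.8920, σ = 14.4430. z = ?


z = (115.0500 - 84.8920)/14.4430
= 30.1580/14.4430
= 2.0881

z = 2.0881


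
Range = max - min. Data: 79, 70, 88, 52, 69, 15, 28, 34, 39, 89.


Max = 89, Min = 15
Range = 89 - 15 = 74

Range = 74


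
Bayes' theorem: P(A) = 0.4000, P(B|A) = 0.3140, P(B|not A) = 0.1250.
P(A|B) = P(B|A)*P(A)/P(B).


P(B) = P(B|A)*P(A) + P(B|A')*P(A')
= 0.3140*0.4000 + 0.1250*0.6000
= 0.125600 + 0.075000 = 0.200600
P(A|B) = 0.125600/0.200600 = 0.6261

P(A|B) = 0.6261


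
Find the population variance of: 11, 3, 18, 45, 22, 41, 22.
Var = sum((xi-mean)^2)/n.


Mean = 23.1429
Squared deviations: 147.4490, 405.7347, 26.4490, 477.7347, 1.3061, 318.8776, 1.3061
Sum = 1378.8571
Variance = 1378.8571/7 = 196.9796

Variance = 196.9796


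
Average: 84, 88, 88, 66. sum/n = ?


Sum = 84 + 88 + 88 + 66 = 326
n = 4
Mean = 326/4 = 81.5000

Mean = 81.5000


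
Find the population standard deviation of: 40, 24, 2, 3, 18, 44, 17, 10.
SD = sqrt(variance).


Mean = 19.7500
Variance = 214.6875
SD = sqrt(214.6875) = 14.6522

SD = 14.6522


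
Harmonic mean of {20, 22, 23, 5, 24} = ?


Sum of reciprocals = 1/20 + 1/22 + 1/23 + 1/5 + 1/24 = 0.380599
HM = 5/0.380599 = 13.1372

HM = 13.1372


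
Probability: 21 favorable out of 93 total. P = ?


P = 21/93 = 0.2258

P = 0.2258


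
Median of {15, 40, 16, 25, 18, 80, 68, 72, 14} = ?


Sorted: 14, 15, 16, 18, 25, 40, 68, 72, 80
n = 9 (odd)
Middle value = 25

Median = 25


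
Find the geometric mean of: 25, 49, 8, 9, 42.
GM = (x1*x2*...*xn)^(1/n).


Product = 25 × 49 × 8 × 9 × 42 = 3704400
GM = 3704400^(1/5) = 20.5941

GM = 20.5941


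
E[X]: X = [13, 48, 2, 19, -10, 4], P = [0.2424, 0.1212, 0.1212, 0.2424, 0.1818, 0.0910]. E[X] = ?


E[X] = 13*0.2424 + 48*0.1212 + 2*0.1212 + 19*0.2424 - 10*0.1818 + 4*0.0910
= 3.1512 + 5.8176 + 0.2424 + 4.6056 - 1.8180 + 0.3640
= 12.3628

E[X] = 12.3628


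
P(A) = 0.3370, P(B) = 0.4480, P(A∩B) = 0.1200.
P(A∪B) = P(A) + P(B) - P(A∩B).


P(A∪B) = 0.3370 + 0.4480 - 0.1200
= 0.7850 - 0.1200
= 0.6650

P(A∪B) = 0.6650


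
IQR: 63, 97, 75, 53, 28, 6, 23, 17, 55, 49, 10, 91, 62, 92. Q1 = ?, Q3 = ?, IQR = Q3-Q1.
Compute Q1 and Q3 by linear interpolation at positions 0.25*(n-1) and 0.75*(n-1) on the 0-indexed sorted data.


Sorted: 6, 10, 17, 23, 28, 49, 53, 55, 62, 63, 75, 91, 92, 97
Q1 (25th %ile) = 24.2500
Q3 (75th %ile) = 72.0000
IQR = 72.0000 - 24.2500 = 47.7500

IQR = 47.7500


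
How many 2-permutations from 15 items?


P(15,2) = 15!/13!
= 1307674368000/6227020800
= 210

P(15,2) = 210


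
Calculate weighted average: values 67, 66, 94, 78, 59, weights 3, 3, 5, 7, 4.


Numerator = 67*3 + 66*3 + 94*5 + 78*7 + 59*4 = 1651
Denominator = 3 + 3 + 5 + 7 + 4 = 22
WM = 1651/22 = 75.0455

WM = 75.0455


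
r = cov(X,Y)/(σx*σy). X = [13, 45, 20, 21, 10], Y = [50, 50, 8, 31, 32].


Mean X = 21.8000, Mean Y = 34.2000
SD X = 12.319091, SD Y = 15.497097
Cov = 60.640000
r = 60.640000/(12.319091*15.497097) = 0.3176

r = 0.3176


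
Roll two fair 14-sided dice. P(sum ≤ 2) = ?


Total outcomes = 14×14 = 196
Favorable (sum ≤ 2): 1
P = 1/196 = 0.0051

P = 0.0051


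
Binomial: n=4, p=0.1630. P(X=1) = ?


C(4,1) = 4
p^1 = 0.163000
(1-p)^3 = 0.586376
P = 4 * 0.163000 * 0.586376 = 0.3823

P(X=1) = 0.3823


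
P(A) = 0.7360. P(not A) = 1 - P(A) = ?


P(not A) = 1 - 0.7360 = 0.2640

P(not A) = 0.2640


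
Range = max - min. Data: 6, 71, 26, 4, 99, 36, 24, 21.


Max = 99, Min = 4
Range = 99 - 4 = 95

Range = 95


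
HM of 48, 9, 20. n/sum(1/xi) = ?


Sum of reciprocals = 1/48 + 1/9 + 1/20 = 0.181944
HM = 3/0.181944 = 16.4885

HM = 16.4885


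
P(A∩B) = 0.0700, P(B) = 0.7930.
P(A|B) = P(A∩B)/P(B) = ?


P(A|B) = 0.0700/0.7930 = 0.0883

P(A|B) = 0.0883


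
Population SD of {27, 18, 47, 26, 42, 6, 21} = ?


Mean = 26.7143
Variance = 169.0612
SD = sqrt(169.0612) = 13.0024

SD = 13.0024


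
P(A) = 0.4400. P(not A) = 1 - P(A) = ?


P(not A) = 1 - 0.4400 = 0.5600

P(not A) = 0.5600


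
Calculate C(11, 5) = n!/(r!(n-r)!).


C(11,5) = 11!/(5! × 6!)
= 39916800/(120 × 720)
= 462

C(11,5) = 462


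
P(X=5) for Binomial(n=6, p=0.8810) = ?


C(6,5) = 6
p^5 = 0.530737
(1-p)^1 = 0.119000
P = 6 * 0.530737 * 0.119000 = 0.3789

P(X=5) = 0.3789


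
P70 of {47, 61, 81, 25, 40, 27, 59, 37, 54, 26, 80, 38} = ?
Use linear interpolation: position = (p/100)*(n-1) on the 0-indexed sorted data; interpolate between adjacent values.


Sorted: 25, 26, 27, 37, 38, 40, 47, 54, 59, 61, 80, 81
n = 12
Index = 70/100 * 11 = 7.7000
Lower = data[7] = 54, Upper = data[8] = 59
P70 = 54 + 0.7000*(5) = 57.5000

P70 = 57.5000


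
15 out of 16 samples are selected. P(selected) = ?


P = 15/16 = 0.9375

P = 0.9375


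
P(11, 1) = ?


P(11,1) = 11!/10!
= 39916800/3628800
= 11

P(11,1) = 11


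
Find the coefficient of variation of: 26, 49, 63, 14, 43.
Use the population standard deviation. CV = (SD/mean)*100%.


Mean = 39.0000
SD = 17.2395
CV = (17.2395/39.0000)*100 = 44.2038%

CV = 44.2038%


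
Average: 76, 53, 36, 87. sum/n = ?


Sum = 76 + 53 + 36 + 87 = 252
n = 4
Mean = 252/4 = 63.0000

Mean = 63.0000


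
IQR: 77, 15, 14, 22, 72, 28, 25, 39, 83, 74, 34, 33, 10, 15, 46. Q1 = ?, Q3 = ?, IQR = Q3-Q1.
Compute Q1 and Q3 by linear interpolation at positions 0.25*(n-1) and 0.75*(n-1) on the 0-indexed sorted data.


Sorted: 10, 14, 15, 15, 22, 25, 28, 33, 34, 39, 46, 72, 74, 77, 83
Q1 (25th %ile) = 18.5000
Q3 (75th %ile) = 59.0000
IQR = 59.0000 - 18.5000 = 40.5000

IQR = 40.5000


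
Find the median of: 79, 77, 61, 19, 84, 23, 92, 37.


Sorted: 19, 23, 37, 61, 77, 79, 84, 92
n = 8 (even)
Middle values: 61 and 77
Median = (61+77)/2 = 69.0000

Median = 69.0000


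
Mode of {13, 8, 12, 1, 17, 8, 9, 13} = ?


Frequencies: 1:1, 8:2, 9:1, 12:1, 13:2, 17:1
Max frequency = 2
Mode = 8, 13

Mode = 8, 13


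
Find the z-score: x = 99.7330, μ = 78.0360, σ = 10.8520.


z = (99.7330 - 78.0360)/10.8520
= 21.6970/10.8520
= 1.9994

z = 1.9994


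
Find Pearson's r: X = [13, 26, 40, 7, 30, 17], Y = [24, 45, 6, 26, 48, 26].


Mean X = 22.1667, Mean Y = 29.1667
SD X = 11.066717, SD Y = 14.076182
Cov = -15.527778
r = -15.527778/(11.066717*14.076182) = -0.0997

r = -0.0997


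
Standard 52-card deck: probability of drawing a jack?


4 jacks in 52 cards
P = 4/52 = 0.0769

P = 0.0769


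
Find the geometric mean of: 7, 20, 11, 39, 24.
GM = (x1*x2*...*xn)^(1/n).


Product = 7 × 20 × 11 × 39 × 24 = 1441440
GM = 1441440^(1/5) = 17.0514

GM = 17.0514
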